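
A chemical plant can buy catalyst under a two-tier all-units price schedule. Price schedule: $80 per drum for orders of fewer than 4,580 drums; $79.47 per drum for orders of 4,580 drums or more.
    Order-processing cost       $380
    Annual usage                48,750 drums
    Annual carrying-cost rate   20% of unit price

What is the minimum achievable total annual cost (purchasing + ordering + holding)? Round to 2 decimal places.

$3,914,604.52

H₁ = 20%×$80 = $16.0000;  H₂ = 20%×$79.47 = $15.8940
EOQ₁ = √(2×48,750×380/16.0000) = 1,521.72  (< 4,580, feasible at tier 1)
EOQ₂ = √(2×48,750×380/15.8940) = 1,526.78  (< 4,580 → use Q = 4,580 at tier-2 price)
TC(tier 1 (EOQ₁), Q≈1,521.7) = $3,924,347.48
TC(tier 2, Q≈4,580.0) = $3,914,604.52
Minimum at tier 2: $3,914,604.52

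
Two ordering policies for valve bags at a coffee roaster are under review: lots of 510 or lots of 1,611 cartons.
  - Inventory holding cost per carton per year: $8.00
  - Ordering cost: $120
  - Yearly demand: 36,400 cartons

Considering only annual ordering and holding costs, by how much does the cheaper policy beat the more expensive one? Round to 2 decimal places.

For each Q, cost = (D/Q)·S + (Q/2)·H.
TC(510) = (36,400/510)×120 + (510/2)×8 = $10,604.71
TC(1,611) = (36,400/1,611)×120 + (1,611/2)×8 = $9,155.36
Cheaper: Q = 1,611.  Difference = $1,449.35

$1,449.35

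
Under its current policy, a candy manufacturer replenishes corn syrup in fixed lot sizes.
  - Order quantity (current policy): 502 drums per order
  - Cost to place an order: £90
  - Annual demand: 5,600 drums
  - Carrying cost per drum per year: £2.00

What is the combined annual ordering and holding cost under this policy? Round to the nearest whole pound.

£1,506

Annual ordering cost = (D/Q)·S = (5,600/502) × 90 = £1,003.98
Annual holding cost  = (Q/2)·H = (502/2) × 2 = £502.00
Total = £1,003.98 + £502.00 = £1,505.98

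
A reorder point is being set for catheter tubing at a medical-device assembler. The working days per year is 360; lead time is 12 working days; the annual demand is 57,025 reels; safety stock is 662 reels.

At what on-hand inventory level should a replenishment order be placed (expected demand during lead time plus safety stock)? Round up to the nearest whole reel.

Daily demand d = 57,025 / 360 = 158.403 reels/day
Demand during lead time = 158.403 × 12 = 1,900.83
Reorder point = 1,900.83 + 662 = 2,562.83 → round up

2,563 reels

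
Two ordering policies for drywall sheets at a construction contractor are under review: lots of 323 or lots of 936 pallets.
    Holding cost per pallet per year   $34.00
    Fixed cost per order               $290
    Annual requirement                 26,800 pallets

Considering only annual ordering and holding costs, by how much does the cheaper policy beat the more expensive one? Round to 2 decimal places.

For each Q, cost = (D/Q)·S + (Q/2)·H.
TC(323) = (26,800/323)×290 + (323/2)×34 = $29,552.92
TC(936) = (26,800/936)×290 + (936/2)×34 = $24,215.42
|ΔTC| = |$29,552.92 − $24,215.42| = $5,337.50

$5,337.50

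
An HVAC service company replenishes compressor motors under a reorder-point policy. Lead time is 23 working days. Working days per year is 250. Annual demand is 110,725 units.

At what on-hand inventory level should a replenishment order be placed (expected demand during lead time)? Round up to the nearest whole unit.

Daily demand d = 110,725 / 250 = 442.900 units/day
Demand during lead time = 442.900 × 23 = 10,186.70
Reorder point = 10,186.70 → round up

10,187 units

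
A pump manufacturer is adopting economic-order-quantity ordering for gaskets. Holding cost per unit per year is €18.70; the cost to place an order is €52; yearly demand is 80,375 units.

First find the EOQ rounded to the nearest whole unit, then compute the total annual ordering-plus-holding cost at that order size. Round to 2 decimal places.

2DS/H = 2·80,375·52/18.7 = 447,005.35
EOQ = √447,005.35 ≈ 668.58 → Q = 669 units
Annual ordering cost = (D/Q)·S = (80,375/669) × 52 = €6,247.38
Annual holding cost  = (Q/2)·H = (669/2) × 18.7 = €6,255.15
Total = €6,247.38 + €6,255.15 = €12,502.53

€12,502.53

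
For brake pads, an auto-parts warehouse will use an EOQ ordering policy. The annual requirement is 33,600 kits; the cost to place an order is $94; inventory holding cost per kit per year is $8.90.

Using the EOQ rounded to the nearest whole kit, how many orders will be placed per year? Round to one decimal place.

39.9 orders per year

2DS/H = 2·33,600·94/8.9 = 709,752.81
EOQ = √709,752.81 ≈ 842.47 → Q = 842
Orders per year = D/Q = 33,600 / 842 = 39.905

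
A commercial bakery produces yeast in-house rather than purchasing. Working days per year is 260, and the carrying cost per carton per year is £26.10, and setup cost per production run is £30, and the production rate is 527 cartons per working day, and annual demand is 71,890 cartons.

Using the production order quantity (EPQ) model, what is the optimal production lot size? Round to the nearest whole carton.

Daily demand d = 71,890/260 = 276.500; p = 527; 1 − d/p = 0.47533
EPQ = √(2DS / (H(1 − d/p)))
    = √(2 × 71,890 × 30 / (26.1 × 0.47533)) ≈ 589.65

590 cartons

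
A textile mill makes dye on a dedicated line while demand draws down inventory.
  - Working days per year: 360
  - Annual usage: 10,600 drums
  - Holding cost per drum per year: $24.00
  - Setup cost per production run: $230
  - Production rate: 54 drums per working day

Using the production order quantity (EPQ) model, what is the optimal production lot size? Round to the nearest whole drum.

668 drums

d = 10,600/360 = 29.4444 drums/day;  effective holding cost H(1 − d/p) = 24·(1 − 29.4444/54) = 10.91358
Q* = √(2DS / H_eff) = √(2·10,600·230 / 10.91358) ≈ 668.42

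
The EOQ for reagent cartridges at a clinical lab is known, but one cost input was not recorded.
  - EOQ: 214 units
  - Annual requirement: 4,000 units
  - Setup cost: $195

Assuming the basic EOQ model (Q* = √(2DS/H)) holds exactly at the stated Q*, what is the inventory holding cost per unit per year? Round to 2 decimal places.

$34.06

From Q* = √(2DS/H) ⇒ Q*² = 2DS/H.
H = 2DS / Q² = 2 × 4,000 × 195 / 214² = 34.0641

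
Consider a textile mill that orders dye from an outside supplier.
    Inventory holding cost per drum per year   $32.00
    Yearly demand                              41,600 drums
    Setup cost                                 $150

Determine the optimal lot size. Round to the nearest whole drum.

624 drums

EOQ = √(2DS/H) = √(2 × 41,600 × 150 / 32)
    = √(390,000.00) ≈ 624.50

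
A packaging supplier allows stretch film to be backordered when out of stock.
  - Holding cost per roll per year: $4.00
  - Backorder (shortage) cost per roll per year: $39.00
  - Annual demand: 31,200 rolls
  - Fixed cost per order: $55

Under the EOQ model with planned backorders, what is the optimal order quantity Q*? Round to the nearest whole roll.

973 rolls

Basic EOQ = √(2·31,200·55/4) = 926.283
Backorder adjustment √((H+b)/b) = √((4+39)/39) = 1.0500
Q* = 926.283 × 1.0500 ≈ 972.63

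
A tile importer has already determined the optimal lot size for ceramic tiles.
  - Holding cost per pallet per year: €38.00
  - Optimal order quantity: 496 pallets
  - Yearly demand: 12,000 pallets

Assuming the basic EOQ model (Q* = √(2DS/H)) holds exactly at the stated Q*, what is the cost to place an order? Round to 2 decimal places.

Since Q* = (2DS/H)^½, squaring gives Q*²·H = 2DS.
S = Q²H / (2D) = 496² × 38 / (2 × 12,000) = 389.5253

€389.53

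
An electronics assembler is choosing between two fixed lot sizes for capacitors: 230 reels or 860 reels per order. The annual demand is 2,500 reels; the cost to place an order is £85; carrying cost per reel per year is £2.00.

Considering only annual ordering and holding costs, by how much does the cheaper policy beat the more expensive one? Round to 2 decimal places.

£46.82

TC(Q) = (D/Q)S + (Q/2)H
TC(230) = (2,500/230)×85 + (230/2)×2 = £1,153.91
TC(860) = (2,500/860)×85 + (860/2)×2 = £1,107.09
Cheaper: Q = 860.  Difference = £46.82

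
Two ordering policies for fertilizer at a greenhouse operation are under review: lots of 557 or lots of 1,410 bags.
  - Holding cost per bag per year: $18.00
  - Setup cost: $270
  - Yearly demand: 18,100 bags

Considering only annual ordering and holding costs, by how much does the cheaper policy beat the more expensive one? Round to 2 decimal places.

$2,369.17

TC(Q) = (D/Q)S + (Q/2)H
TC(557) = (18,100/557)×270 + (557/2)×18 = $13,786.79
TC(1,410) = (18,100/1,410)×270 + (1,410/2)×18 = $16,155.96
Lots of 557 are cheaper by $2,369.17.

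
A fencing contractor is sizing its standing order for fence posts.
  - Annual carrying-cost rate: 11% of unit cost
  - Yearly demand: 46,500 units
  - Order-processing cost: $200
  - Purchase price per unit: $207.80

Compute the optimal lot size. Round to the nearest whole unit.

902 units

Carrying cost H = $207.8 × 11% = $22.8580/unit/yr
Q* = √(2·D·S / H) = √(2·46,500·200 / 22.858) = √813,719.5 ≈ 902.06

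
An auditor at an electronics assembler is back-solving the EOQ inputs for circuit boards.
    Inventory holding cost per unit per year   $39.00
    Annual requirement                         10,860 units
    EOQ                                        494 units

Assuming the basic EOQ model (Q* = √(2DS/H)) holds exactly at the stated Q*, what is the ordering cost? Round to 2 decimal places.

From Q* = √(2DS/H) ⇒ Q*² = 2DS/H.
S = Q²H / (2D) = 494² × 39 / (2 × 10,860) = 438.1862

$438.19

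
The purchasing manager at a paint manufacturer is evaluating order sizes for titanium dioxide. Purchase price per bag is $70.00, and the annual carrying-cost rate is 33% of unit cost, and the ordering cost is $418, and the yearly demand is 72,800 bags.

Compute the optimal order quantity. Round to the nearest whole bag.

1,623 bags

H = i·C = 0.33 × $70 = $23.1000 per bag-year
2DS/H = 2·72,800·418/23.1 = 2,634,666.67
EOQ = √2,634,666.67 ≈ 1,623.17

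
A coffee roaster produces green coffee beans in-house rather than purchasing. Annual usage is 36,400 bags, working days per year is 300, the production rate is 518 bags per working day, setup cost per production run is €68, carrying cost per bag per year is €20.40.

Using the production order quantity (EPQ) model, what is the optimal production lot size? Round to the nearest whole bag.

563 bags

d = 36,400/300 = 121.3333 bags/day;  effective holding cost H(1 − d/p) = 20.4·(1 − 121.3333/518) = 15.62162
Q* = √(2DS / H_eff) = √(2·36,400·68 / 15.62162) ≈ 562.93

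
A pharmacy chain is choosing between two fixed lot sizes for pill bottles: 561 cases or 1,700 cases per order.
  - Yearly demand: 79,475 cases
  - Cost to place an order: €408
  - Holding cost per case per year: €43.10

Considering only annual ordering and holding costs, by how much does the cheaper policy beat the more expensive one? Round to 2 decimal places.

Annual cost at Q: ordering D·S/Q plus holding Q·H/2.
TC(561) = (79,475/561)×408 + (561/2)×43.1 = €69,889.55
TC(1,700) = (79,475/1,700)×408 + (1,700/2)×43.1 = €55,709.00
|ΔTC| = |€69,889.55 − €55,709.00| = €14,180.55

€14,180.55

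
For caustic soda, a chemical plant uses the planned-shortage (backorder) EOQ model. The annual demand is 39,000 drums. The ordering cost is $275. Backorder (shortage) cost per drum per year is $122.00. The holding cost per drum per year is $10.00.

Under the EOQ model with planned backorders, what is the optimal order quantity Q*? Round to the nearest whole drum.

Q* = √(2DS/H) · √((H + b)/b)
   = √(2 × 39,000 × 275 / 10) · √((10 + 122) / 122)
   = 1,464.582 × 1.0402 ≈ 1,523.42

1,523 drums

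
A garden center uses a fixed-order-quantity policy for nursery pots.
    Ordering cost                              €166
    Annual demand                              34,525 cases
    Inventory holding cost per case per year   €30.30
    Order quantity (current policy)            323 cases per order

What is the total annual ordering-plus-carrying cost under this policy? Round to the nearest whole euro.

€22,637

Annual ordering cost = (D/Q)·S = (34,525/323) × 166 = €17,743.50
Annual holding cost  = (Q/2)·H = (323/2) × 30.3 = €4,893.45
Total = €17,743.50 + €4,893.45 = €22,636.95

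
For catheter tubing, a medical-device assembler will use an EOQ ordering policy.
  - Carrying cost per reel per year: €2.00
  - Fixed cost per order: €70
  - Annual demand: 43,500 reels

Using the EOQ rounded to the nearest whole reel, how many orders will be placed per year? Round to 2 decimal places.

Q* = √(2·D·S / H) = √(2·43,500·70 / 2) = √3,045,000.0 ≈ 1,744.99 → Q = 1,745
N = D/Q = 43,500/1,745 ≈ 24.928 orders/yr

24.93 orders per year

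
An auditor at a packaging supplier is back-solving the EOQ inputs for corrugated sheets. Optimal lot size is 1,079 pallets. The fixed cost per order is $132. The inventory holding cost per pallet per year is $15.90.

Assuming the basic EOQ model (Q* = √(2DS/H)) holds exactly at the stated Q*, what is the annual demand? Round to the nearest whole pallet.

EOQ relation: Q² = 2DS/H, so rearrange for the unknown.
D = Q²H / (2S) = 1,079² × 15.9 / (2 × 132) = 70,119.06

70,119 pallets per year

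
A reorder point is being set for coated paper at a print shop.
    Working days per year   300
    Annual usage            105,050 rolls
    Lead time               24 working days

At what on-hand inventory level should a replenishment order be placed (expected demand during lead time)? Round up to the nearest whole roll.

8,404 rolls

Daily demand d = 105,050 / 300 = 350.167 rolls/day
Demand during lead time = 350.167 × 24 = 8,404.00
Reorder point = 8,404.00 → round up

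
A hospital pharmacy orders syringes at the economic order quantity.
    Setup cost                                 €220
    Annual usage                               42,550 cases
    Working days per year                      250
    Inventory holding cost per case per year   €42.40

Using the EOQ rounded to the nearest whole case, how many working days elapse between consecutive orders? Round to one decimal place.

3.9 days

2DS/H = 2·42,550·220/42.4 = 441,556.60
EOQ = √441,556.60 ≈ 664.50 → Q = 664 cases
Days between orders = 250 / (D/Q) = 250 / 64.081 ≈ 3.901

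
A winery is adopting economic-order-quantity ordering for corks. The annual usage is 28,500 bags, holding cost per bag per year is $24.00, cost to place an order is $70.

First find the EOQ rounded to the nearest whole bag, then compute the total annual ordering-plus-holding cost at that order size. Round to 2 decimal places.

$9,785.71

EOQ = √(2DS/H) = √(2 × 28,500 × 70 / 24)
    = √(166,250.00) ≈ 407.74 → Q = 408 bags
Annual ordering cost = (D/Q)·S = (28,500/408) × 70 = $4,889.71
Annual holding cost  = (Q/2)·H = (408/2) × 24 = $4,896.00
Total = $4,889.71 + $4,896.00 = $9,785.71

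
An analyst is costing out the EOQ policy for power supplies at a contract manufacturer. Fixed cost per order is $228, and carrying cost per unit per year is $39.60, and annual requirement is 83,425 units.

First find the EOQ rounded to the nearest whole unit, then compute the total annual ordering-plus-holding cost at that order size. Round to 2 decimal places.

$38,813.08

2DS/H = 2·83,425·228/39.6 = 960,651.52
EOQ = √960,651.52 ≈ 980.13 → Q = 980 units
Ordering: D/Q × S = 83,425/980 × $228 = $19,409.08
Holding:  Q/2 × H = 980/2 × $39.6 = $19,404.00
Total = $19,409.08 + $19,404.00 = $38,813.08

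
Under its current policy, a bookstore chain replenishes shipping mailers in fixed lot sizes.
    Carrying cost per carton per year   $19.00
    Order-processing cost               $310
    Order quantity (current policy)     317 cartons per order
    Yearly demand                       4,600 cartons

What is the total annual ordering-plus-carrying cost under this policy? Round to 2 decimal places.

$7,509.92

Ordering: D/Q × S = 4,600/317 × $310 = $4,498.42
Holding:  Q/2 × H = 317/2 × $19 = $3,011.50
Total = $4,498.42 + $3,011.50 = $7,509.92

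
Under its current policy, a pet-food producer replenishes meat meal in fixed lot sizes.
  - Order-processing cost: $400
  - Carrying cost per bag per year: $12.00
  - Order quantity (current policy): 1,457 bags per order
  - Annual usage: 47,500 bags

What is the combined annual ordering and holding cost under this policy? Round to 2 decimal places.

$21,782.49

Orders/yr = 47,500/1,457 = 32.601; ordering cost = 32.601 × $400 = $13,040.49
Average inventory = 1,457/2 = 728.5; holding cost = 728.5 × $12 = $8,742.00
Total = $13,040.49 + $8,742.00 = $21,782.49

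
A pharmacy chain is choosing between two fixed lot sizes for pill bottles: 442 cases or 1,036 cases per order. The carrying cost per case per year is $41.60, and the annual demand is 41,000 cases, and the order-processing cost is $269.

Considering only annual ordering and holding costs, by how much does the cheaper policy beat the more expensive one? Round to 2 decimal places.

$1,951.54

TC(Q) = (D/Q)S + (Q/2)H
TC(442) = (41,000/442)×269 + (442/2)×41.6 = $34,146.09
TC(1,036) = (41,000/1,036)×269 + (1,036/2)×41.6 = $32,194.55
Lots of 1,036 are cheaper by $1,951.54.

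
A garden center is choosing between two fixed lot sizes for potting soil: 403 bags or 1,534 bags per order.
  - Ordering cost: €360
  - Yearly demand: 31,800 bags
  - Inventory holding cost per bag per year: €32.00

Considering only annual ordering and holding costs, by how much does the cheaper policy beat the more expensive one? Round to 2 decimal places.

Annual cost at Q: ordering D·S/Q plus holding Q·H/2.
TC(403) = (31,800/403)×360 + (403/2)×32 = €34,854.95
TC(1,534) = (31,800/1,534)×360 + (1,534/2)×32 = €32,006.84
Lots of 1,534 are cheaper by €2,848.11.

€2,848.11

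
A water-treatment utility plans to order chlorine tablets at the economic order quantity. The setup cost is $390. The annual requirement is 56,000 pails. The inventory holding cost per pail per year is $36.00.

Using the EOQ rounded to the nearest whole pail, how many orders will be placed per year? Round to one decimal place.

50.8 orders per year

EOQ = √(2DS/H) = √(2 × 56,000 × 390 / 36)
    = √(1,213,333.33) ≈ 1,101.51 → Q = 1,102
N = D/Q = 56,000/1,102 ≈ 50.817 orders/yr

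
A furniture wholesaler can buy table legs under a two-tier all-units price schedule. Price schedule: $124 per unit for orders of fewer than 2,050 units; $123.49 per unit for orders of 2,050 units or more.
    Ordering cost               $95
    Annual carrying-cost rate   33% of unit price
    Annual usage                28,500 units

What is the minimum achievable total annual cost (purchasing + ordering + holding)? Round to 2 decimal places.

$3,548,885.62

H₁ = 33%×$124 = $40.9200;  H₂ = 33%×$123.49 = $40.7517
EOQ₁ = √(2×28,500×95/40.9200) = 363.77  (< 2,050, feasible at tier 1)
EOQ₂ = √(2×28,500×95/40.7517) = 364.52  (< 2,050 → use Q = 2,050 at tier-2 price)
TC(tier 1 (EOQ₁), Q≈363.8) = $3,548,885.62
TC(tier 2, Q≈2,050.0) = $3,562,556.22
Minimum at tier 1 (EOQ₁): $3,548,885.62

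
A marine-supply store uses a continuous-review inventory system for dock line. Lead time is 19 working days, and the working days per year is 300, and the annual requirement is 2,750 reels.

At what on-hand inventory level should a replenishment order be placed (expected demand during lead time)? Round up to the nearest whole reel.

175 reels

Daily demand d = 2,750 / 300 = 9.167 reels/day
Demand during lead time = 9.167 × 19 = 174.17
Reorder point = 174.17 → round up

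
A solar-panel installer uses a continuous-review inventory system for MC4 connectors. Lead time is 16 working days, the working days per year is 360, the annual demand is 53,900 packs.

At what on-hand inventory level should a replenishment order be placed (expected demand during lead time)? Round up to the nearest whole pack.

2,396 packs

Daily demand d = 53,900 / 360 = 149.722 packs/day
Demand during lead time = 149.722 × 16 = 2,395.56
Reorder point = 2,395.56 → round up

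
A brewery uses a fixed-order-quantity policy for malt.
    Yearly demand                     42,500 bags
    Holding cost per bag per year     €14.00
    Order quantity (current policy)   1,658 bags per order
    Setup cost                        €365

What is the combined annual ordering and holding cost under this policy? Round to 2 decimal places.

Ordering: D/Q × S = 42,500/1,658 × €365 = €9,356.15
Holding:  Q/2 × H = 1,658/2 × €14 = €11,606.00
Total = €9,356.15 + €11,606.00 = €20,962.15

€20,962.15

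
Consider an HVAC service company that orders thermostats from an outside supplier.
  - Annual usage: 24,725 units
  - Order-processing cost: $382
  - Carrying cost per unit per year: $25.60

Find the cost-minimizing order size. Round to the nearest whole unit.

Q* = √(2·D·S / H) = √(2·24,725·382 / 25.6) = √737,886.7 ≈ 859.00

859 units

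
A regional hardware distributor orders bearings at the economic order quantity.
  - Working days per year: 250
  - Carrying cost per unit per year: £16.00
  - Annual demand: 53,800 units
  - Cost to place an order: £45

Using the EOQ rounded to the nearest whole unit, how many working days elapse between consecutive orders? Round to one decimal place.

2DS/H = 2·53,800·45/16 = 302,625.00
EOQ = √302,625.00 ≈ 550.11 → Q = 550 units
T = Q/D × 250 days = 550/53,800 × 250 = 2.556 days

2.6 days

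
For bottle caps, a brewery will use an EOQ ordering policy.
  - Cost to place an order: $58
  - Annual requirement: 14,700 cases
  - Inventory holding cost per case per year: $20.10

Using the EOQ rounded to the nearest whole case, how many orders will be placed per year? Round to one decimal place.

2DS/H = 2·14,700·58/20.1 = 84,835.82
EOQ = √84,835.82 ≈ 291.27 → Q = 291
N = D/Q = 14,700/291 ≈ 50.515 orders/yr

50.5 orders per year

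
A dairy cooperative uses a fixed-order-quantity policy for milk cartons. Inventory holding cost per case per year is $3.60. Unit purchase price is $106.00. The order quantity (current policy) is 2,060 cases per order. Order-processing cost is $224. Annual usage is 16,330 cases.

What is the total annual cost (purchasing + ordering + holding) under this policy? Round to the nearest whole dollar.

Annual ordering cost = (D/Q)·S = (16,330/2,060) × 224 = $1,775.69
Annual holding cost  = (Q/2)·H = (2,060/2) × 3.6 = $3,708.00
Purchase cost = D·C = 16,330 × 106 = $1,730,980.00
Total = $1,775.69 + $3,708.00 + $1,730,980.00 = $1,736,463.69

$1,736,464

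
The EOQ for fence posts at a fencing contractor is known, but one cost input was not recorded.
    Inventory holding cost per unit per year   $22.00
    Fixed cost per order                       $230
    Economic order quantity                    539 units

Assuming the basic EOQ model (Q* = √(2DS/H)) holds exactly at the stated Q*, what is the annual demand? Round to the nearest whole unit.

13,894 units per year

Since Q* = (2DS/H)^½, squaring gives Q*²·H = 2DS.
D = Q²H / (2S) = 539² × 22 / (2 × 230) = 13,894.48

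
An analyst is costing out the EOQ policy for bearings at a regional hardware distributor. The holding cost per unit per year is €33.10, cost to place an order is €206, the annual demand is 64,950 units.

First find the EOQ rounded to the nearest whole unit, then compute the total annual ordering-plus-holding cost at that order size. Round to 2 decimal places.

Optimal lot size Q* = (2 × 64,950 × €206 / €33.1)^½ ≈ 899.13 → Q = 899 units
Annual ordering cost = (D/Q)·S = (64,950/899) × 206 = €14,882.87
Annual holding cost  = (Q/2)·H = (899/2) × 33.1 = €14,878.45
Total = €14,882.87 + €14,878.45 = €29,761.32

€29,761.32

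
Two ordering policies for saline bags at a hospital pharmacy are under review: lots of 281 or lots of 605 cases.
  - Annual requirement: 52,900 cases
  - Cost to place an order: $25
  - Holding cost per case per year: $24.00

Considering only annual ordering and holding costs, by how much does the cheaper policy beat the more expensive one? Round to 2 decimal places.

For each Q, cost = (D/Q)·S + (Q/2)·H.
TC(281) = (52,900/281)×25 + (281/2)×24 = $8,078.41
TC(605) = (52,900/605)×25 + (605/2)×24 = $9,445.95
Lots of 281 are cheaper by $1,367.54.

$1,367.54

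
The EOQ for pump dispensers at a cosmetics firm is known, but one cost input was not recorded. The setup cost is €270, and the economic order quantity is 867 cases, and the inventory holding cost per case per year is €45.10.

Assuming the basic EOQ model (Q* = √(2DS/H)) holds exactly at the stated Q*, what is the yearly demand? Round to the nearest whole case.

EOQ relation: Q² = 2DS/H, so rearrange for the unknown.
D = Q²H / (2S) = 867² × 45.1 / (2 × 270) = 62,779.95

62,780 cases per year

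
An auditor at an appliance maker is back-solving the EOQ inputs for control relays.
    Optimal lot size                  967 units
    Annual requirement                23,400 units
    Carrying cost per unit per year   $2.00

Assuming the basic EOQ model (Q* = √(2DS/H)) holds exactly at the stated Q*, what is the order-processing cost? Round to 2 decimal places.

$39.96

EOQ relation: Q² = 2DS/H, so rearrange for the unknown.
S = Q²H / (2D) = 967² × 2 / (2 × 23,400) = 39.9611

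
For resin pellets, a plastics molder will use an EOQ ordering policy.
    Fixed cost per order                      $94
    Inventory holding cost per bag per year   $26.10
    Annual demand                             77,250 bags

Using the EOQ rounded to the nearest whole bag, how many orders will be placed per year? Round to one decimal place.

Optimal lot size Q* = (2 × 77,250 × $94 / $26.1)^½ ≈ 745.95 → Q = 746
N = D/Q = 77,250/746 ≈ 103.552 orders/yr

103.6 orders per year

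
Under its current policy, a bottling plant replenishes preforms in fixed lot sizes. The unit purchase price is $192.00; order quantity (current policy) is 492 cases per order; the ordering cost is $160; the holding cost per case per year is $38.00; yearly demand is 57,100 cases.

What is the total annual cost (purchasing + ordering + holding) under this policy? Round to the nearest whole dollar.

Annual ordering cost = (D/Q)·S = (57,100/492) × 160 = $18,569.11
Annual holding cost  = (Q/2)·H = (492/2) × 38 = $9,348.00
Purchase cost = D·C = 57,100 × 192 = $10,963,200.00
Total = $18,569.11 + $9,348.00 + $10,963,200.00 = $10,991,117.11

$10,991,117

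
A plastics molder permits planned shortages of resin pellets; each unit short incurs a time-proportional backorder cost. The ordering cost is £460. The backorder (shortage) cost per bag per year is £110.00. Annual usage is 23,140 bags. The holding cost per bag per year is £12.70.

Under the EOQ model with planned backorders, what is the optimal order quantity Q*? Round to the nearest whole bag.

Q* = √(2DS/H) · √((H + b)/b)
   = √(2 × 23,140 × 460 / 12.7) · √((12.7 + 110) / 110)
   = 1,294.714 × 1.0562 ≈ 1,367.41

1,367 bags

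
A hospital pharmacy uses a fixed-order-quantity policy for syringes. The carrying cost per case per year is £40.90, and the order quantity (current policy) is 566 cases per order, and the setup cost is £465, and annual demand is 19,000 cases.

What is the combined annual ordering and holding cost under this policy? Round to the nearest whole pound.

Orders/yr = 19,000/566 = 33.569; ordering cost = 33.569 × £465 = £15,609.54
Average inventory = 566/2 = 283; holding cost = 283 × £40.9 = £11,574.70
Total = £15,609.54 + £11,574.70 = £27,184.24

£27,184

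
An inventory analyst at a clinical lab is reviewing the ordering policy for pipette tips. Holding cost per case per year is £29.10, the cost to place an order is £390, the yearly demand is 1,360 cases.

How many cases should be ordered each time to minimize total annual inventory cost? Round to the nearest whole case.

Q* = √(2·D·S / H) = √(2·1,360·390 / 29.1) = √36,453.6 ≈ 190.93

191 cases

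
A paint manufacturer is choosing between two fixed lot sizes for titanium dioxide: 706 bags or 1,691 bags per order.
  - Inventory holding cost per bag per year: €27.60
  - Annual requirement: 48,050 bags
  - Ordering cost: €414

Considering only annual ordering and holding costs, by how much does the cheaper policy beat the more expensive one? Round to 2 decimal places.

Annual cost at Q: ordering D·S/Q plus holding Q·H/2.
TC(706) = (48,050/706)×414 + (706/2)×27.6 = €37,919.43
TC(1,691) = (48,050/1,691)×414 + (1,691/2)×27.6 = €35,099.67
|ΔTC| = |€37,919.43 − €35,099.67| = €2,819.76

€2,819.76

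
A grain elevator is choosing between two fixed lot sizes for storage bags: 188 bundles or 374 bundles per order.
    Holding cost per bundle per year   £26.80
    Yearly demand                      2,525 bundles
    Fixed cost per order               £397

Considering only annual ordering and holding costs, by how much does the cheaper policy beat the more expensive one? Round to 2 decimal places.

£159.37

Annual cost at Q: ordering D·S/Q plus holding Q·H/2.
TC(188) = (2,525/188)×397 + (188/2)×26.8 = £7,851.25
TC(374) = (2,525/374)×397 + (374/2)×26.8 = £7,691.88
|ΔTC| = |£7,851.25 − £7,691.88| = £159.37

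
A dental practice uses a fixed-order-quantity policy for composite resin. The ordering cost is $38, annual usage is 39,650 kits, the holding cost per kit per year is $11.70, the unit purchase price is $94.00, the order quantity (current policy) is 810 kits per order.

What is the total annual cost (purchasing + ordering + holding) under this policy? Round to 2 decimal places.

$3,733,698.62

Annual ordering cost = (D/Q)·S = (39,650/810) × 38 = $1,860.12
Annual holding cost  = (Q/2)·H = (810/2) × 11.7 = $4,738.50
Purchase cost = D·C = 39,650 × 94 = $3,727,100.00
Total = $1,860.12 + $4,738.50 + $3,727,100.00 = $3,733,698.62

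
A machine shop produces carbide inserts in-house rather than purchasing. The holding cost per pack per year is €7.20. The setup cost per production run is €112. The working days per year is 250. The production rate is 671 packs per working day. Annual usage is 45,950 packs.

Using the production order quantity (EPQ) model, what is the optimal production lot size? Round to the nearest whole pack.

d = 45,950/250 = 183.8000 packs/day;  effective holding cost H(1 − d/p) = 7.2·(1 − 183.8000/671) = 5.22778
Q* = √(2DS / H_eff) = √(2·45,950·112 / 5.22778) ≈ 1,403.16

1,403 packs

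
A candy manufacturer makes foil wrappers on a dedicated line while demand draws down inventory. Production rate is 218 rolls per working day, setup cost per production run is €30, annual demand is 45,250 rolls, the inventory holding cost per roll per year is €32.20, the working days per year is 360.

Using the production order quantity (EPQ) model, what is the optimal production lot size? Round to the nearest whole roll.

446 rolls

d = 45,250/360 = 125.6944 rolls/day;  effective holding cost H(1 − d/p) = 32.2·(1 − 125.6944/218) = 13.63412
Q* = √(2DS / H_eff) = √(2·45,250·30 / 13.63412) ≈ 446.24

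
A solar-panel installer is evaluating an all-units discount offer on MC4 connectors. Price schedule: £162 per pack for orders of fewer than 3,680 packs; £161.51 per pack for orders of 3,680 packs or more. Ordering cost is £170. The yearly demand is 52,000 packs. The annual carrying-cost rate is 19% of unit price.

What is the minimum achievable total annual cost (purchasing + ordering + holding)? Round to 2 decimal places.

£8,447,327.89

H₁ = 19%×£162 = £30.7800;  H₂ = 19%×£161.51 = £30.6869
EOQ₁ = √(2×52,000×170/30.7800) = 757.89  (< 3,680, feasible at tier 1)
EOQ₂ = √(2×52,000×170/30.6869) = 759.04  (< 3,680 → use Q = 3,680 at tier-2 price)
TC(tier 1 (EOQ₁), Q≈757.9) = £8,447,327.89
TC(tier 2, Q≈3,680.0) = £8,457,386.07
Minimum at tier 1 (EOQ₁): £8,447,327.89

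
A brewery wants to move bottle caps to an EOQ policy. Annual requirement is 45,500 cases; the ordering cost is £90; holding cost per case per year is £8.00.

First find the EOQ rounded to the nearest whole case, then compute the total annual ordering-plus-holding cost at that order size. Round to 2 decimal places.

2DS/H = 2·45,500·90/8 = 1,023,750.00
EOQ = √1,023,750.00 ≈ 1,011.81 → Q = 1,012 cases
Annual ordering cost = (D/Q)·S = (45,500/1,012) × 90 = £4,046.44
Annual holding cost  = (Q/2)·H = (1,012/2) × 8 = £4,048.00
Total = £4,046.44 + £4,048.00 = £8,094.44

£8,094.44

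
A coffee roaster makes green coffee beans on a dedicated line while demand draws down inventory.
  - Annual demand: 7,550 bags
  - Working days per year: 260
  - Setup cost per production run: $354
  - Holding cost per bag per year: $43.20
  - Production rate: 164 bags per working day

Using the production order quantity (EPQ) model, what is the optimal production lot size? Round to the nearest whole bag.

Daily demand d = 7,550/260 = 29.038; p = 164; 1 − d/p = 0.82294
EPQ = √(2DS / (H(1 − d/p)))
    = √(2 × 7,550 × 354 / (43.2 × 0.82294)) ≈ 387.76

388 bags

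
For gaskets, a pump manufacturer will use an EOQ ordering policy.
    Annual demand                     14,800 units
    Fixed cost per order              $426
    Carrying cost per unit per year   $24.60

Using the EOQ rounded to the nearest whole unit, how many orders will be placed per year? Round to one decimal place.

EOQ = √(2DS/H) = √(2 × 14,800 × 426 / 24.6)
    = √(512,585.37) ≈ 715.95 → Q = 716
Orders per year = D/Q = 14,800 / 716 = 20.670

20.7 orders per year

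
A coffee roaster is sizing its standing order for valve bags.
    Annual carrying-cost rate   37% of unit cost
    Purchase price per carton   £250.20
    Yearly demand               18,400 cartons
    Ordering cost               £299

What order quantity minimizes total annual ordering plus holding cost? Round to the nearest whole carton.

345 cartons

Holding cost per carton per year: H = 37% × £250.2 = £92.5740
EOQ = √(2DS/H) = √(2 × 18,400 × 299 / 92.574)
    = √(118,858.43) ≈ 344.76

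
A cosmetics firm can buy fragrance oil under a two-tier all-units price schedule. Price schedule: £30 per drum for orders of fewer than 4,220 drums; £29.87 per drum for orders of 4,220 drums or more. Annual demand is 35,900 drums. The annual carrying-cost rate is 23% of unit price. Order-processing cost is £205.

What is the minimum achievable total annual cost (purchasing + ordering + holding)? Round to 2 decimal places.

H₁ = 23%×£30 = £6.9000;  H₂ = 23%×£29.87 = £6.8701
EOQ₁ = √(2×35,900×205/6.9000) = 1,460.54  (< 4,220, feasible at tier 1)
EOQ₂ = √(2×35,900×205/6.8701) = 1,463.72  (< 4,220 → use Q = 4,220 at tier-2 price)
TC(tier 1 (EOQ₁), Q≈1,460.5) = £1,087,077.75
TC(tier 2, Q≈4,220.0) = £1,088,572.87
Minimum at tier 1 (EOQ₁): £1,087,077.75

£1,087,077.75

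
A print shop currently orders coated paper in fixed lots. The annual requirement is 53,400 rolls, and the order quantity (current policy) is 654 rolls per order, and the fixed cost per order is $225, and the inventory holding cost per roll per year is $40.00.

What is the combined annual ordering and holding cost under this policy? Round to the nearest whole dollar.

$31,452

Ordering: D/Q × S = 53,400/654 × $225 = $18,371.56
Holding:  Q/2 × H = 654/2 × $40 = $13,080.00
Total = $18,371.56 + $13,080.00 = $31,451.56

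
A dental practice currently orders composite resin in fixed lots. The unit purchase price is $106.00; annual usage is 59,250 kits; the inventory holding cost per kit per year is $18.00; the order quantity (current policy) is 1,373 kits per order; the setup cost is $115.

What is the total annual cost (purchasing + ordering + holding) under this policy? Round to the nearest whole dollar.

$6,297,820

Annual ordering cost = (D/Q)·S = (59,250/1,373) × 115 = $4,962.67
Annual holding cost  = (Q/2)·H = (1,373/2) × 18 = $12,357.00
Purchase cost = D·C = 59,250 × 106 = $6,280,500.00
Total = $4,962.67 + $12,357.00 + $6,280,500.00 = $6,297,819.67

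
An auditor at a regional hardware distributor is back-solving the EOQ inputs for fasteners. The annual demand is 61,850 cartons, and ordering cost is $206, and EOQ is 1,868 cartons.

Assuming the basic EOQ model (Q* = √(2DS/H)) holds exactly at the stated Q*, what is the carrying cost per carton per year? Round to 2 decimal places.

$7.30

EOQ relation: Q² = 2DS/H, so rearrange for the unknown.
H = 2DS / Q² = 2 × 61,850 × 206 / 1,868² = 7.3027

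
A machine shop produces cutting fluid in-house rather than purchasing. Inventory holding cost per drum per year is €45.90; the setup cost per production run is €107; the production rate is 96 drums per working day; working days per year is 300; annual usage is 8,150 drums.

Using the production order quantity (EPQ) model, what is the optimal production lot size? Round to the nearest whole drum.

d = 8,150/300 = 27.1667 drums/day;  effective holding cost H(1 − d/p) = 45.9·(1 − 27.1667/96) = 32.91094
Q* = √(2DS / H_eff) = √(2·8,150·107 / 32.91094) ≈ 230.21

230 drums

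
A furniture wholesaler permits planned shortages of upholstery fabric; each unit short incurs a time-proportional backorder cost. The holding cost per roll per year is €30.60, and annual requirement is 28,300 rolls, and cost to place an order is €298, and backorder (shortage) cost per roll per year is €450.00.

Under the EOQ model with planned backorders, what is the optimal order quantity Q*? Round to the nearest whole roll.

767 rolls

Q* = √(2DS/H) · √((H + b)/b)
   = √(2 × 28,300 × 298 / 30.6) · √((30.6 + 450) / 450)
   = 742.430 × 1.0334 ≈ 767.26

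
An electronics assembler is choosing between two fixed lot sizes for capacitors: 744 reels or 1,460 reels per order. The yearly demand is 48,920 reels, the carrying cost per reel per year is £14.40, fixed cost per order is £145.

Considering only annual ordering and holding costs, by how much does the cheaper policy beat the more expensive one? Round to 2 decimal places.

£479.55

For each Q, cost = (D/Q)·S + (Q/2)·H.
TC(744) = (48,920/744)×145 + (744/2)×14.4 = £14,890.94
TC(1,460) = (48,920/1,460)×145 + (1,460/2)×14.4 = £15,370.49
Cheaper: Q = 744.  Difference = £479.55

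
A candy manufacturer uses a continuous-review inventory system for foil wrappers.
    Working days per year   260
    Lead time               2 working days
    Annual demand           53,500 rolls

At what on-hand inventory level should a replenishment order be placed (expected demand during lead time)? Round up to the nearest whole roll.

Daily demand d = 53,500 / 260 = 205.769 rolls/day
Demand during lead time = 205.769 × 2 = 411.54
Reorder point = 411.54 → round up

412 rolls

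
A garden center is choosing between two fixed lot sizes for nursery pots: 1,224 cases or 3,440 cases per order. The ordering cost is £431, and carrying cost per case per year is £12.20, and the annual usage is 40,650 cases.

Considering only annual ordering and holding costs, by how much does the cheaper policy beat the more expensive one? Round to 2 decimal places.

£4,296.82

For each Q, cost = (D/Q)·S + (Q/2)·H.
TC(1,224) = (40,650/1,224)×431 + (1,224/2)×12.2 = £21,780.25
TC(3,440) = (40,650/3,440)×431 + (3,440/2)×12.2 = £26,077.07
Cheaper: Q = 1,224.  Difference = £4,296.82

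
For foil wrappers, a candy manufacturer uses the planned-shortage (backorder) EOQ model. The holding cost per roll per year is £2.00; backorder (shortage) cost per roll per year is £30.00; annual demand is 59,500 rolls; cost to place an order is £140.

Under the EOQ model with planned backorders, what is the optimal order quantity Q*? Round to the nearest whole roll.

Basic EOQ = √(2·59,500·140/2) = 2,886.174
Backorder adjustment √((H+b)/b) = √((2+30)/30) = 1.0328
Q* = 2,886.174 × 1.0328 ≈ 2,980.83

2,981 rolls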